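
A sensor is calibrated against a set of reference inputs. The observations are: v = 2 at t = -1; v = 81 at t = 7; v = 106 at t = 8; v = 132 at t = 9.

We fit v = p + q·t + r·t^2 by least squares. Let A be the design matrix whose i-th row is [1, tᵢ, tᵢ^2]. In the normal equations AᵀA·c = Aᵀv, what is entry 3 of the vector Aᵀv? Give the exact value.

21447

Entry 3 ↔ basis t^2, so (Aᵀv)_{3} = Σᵢ (t^2)·vᵢ = (1)·(2) + (49)·(81) + (64)·(106) + (81)·(132) = 21447.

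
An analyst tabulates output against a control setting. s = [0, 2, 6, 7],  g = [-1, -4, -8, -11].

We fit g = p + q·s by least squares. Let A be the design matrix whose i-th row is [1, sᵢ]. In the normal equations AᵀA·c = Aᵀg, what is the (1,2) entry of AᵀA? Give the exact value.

15

Row 1 ↔ basis 1, column 2 ↔ basis s, so (AᵀA)_{1,2} = Σᵢ s = (1)·(0) + (1)·(2) + (1)·(6) + (1)·(7) = 15.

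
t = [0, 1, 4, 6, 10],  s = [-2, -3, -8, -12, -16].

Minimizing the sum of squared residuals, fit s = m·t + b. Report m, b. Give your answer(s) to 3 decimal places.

m = -1.463, b = -2.056

The normal equations are: 153·m + 21·b = -267;  21·m + 5·b = -41.
Δ = 153·5 − 21² = 324.
m = ((-267)·5 − 21·(-41))/324 = -79/54; b = (153·(-41) − 21·(-267))/324 = -37/18.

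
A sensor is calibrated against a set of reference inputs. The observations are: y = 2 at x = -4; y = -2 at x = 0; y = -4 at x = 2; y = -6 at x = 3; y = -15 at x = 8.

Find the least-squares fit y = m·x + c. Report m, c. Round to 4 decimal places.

Forming MᵀM = [[93, 9]; [9, 5]] and Mᵀy = [-154, -25]ᵀ gives MᵀM·[m, c]ᵀ = Mᵀy.
Determinant 93·5 − 9² = 384.
m = ((-154)·5 − 9·(-25))/384 = -545/384; c = (93·(-25) − 9·(-154))/384 = -313/128.

m = -1.4193, c = -2.4453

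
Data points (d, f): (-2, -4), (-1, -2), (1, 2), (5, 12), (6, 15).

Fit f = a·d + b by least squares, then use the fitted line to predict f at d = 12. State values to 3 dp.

Sums needed: Σd·d = 67, Σd = 9, Σ1 = 5.
And Σd·f = 162, Σf = 23.
det = 67·5 − 9² = 254.
a = (162·5 − 9·23)/254 = 603/254; b = (67·23 − 9·162)/254 = 83/254.
At d = 12: f̂ = (603/254)·(12) + (83/254)·(1) = 7319/254.

f̂ = 28.815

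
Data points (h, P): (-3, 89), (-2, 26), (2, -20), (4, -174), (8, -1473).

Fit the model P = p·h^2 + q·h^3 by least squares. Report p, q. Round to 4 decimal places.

Entries of MᵀM: Σh^2·h^2 = 4465, Σh^2·h^3 = 33549, Σh^3·h^3 = 267097.
Moment sums: Σh^2·P = -96231, Σh^3·P = -768083.
Δ = 4465·267097 − 33549² = 67052704.
p = ((-96231)·267097 − 33549·(-768083))/67052704 = 8175645/8381588; q = (4465·(-768083) − 33549·(-96231))/67052704 = -25129597/8381588.

p = 0.9754, q = -2.9982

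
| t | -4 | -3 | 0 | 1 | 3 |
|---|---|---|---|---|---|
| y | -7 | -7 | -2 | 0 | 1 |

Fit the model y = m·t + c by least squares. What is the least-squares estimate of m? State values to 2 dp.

m = 1.30

MᵀM·[m, c]ᵀ = Mᵀy reads: 35·m + (-3)·c = 52;  (-3)·m + 5·c = -15.
(Σt·t = 35, Σt = -3, Σ1 = 5, Σt·y = 52, Σy = -15.)
Eliminating c: 5·(row 1) − (-3)·(row 2) gives 166·m = 5·52 − (-3)·(-15) = 215, so m = 215/166.
Then c = ((-15) − (-3)·(215/166))/5 = -369/166.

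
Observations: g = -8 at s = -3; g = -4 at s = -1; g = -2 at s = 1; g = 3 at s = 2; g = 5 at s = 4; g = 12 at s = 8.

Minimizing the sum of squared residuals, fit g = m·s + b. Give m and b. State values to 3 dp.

m = 1.831, b = -2.356

The normal equations are: 95·m + 11·b = 148;  11·m + 6·b = 6.
(Σs·s = 95, Σs = 11, Σ1 = 6, Σs·g = 148, Σg = 6.)
det = 95·6 − 11² = 449.
m = (148·6 − 11·6)/449 = 822/449; b = (95·6 − 11·148)/449 = -1058/449.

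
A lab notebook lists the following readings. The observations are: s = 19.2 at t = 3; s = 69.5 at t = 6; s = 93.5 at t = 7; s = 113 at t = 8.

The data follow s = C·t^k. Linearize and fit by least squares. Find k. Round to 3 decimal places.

k = 1.831

Let Y = ln s. Fitting Y = k·ln t + ln C by least squares:
Sums: Σln t = 6.9157, Σ(ln t)² = 12.5280, Σln s = 16.4616, Σln t·ln s = 29.5065.
Normal system: [[12.5280, 6.9157]; [6.9157, 4]]·[k, ln C]ᵀ = [29.5065, 16.4616]ᵀ.
Solving (det = 2.2847): k = 1.83055, ln C = 0.95050.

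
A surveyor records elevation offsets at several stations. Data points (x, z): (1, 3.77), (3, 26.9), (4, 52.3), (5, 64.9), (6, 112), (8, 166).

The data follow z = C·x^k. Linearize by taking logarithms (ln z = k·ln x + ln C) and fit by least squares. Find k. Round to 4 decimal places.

Taking logs, ln z = k·ln x + ln C, so regress ln z on ln x.
XᵀX = [[13.2535, 7.9655]; [7.9655, 6]], rhs = [34.9028, 22.5795]ᵀ  (here Σln x = 7.9655, Σ(ln x)² = 13.2535, Σln z = 22.5795, Σln x·ln z = 34.9028).
Solving (det = 16.0713): k = 1.83920, ln C = 1.32155.

k = 1.8392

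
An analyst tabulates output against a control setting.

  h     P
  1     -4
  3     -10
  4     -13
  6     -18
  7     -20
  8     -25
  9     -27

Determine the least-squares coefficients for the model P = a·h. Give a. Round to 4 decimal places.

a = -3.0352

The normal system XᵀX·[a]ᵀ = XᵀP is [[256]]·[a]ᵀ = [-777]ᵀ.
Hence a = -777 / 256 ≈ -3.03516.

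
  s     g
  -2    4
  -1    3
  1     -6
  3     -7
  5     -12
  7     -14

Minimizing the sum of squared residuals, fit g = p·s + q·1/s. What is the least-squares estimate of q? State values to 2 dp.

Sums needed: Σs·s = 89, Σs·1/s = 6, Σ1/s·1/s = 106789/44100.
For Xᵀg: Σs·g = -196, Σ1/s·g = -266/15.
det = 89·(106789/44100) − 6² = 7916621/44100.
p = ((-196)·(106789/44100) − 6·(-266/15))/(7916621/44100) = -16238404/7916621; q = (89·(-266/15) − 6·(-196))/(7916621/44100) = -17739960/7916621.

q = -2.24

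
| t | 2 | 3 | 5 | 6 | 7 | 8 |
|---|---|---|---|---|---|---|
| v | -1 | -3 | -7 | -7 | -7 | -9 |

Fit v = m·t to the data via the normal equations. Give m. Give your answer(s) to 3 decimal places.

m = -1.118

Entries of AᵀA: Σt·t = 187.
And Σt·v = -209.
So AᵀA·[m]ᵀ = Aᵀv: [[187]]·[m]ᵀ = [-209]ᵀ.
Hence m = -209 / 187 ≈ -1.11765.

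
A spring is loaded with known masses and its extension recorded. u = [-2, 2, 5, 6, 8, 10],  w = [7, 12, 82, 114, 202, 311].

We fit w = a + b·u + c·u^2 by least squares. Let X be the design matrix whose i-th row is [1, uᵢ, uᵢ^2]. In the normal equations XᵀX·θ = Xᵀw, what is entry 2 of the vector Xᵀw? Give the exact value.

5830

Entry 2 ↔ basis u, so (Xᵀw)_{2} = Σᵢ (u)·wᵢ = (-2)·(7) + (2)·(12) + (5)·(82) + (6)·(114) + (8)·(202) + (10)·(311) = 5830.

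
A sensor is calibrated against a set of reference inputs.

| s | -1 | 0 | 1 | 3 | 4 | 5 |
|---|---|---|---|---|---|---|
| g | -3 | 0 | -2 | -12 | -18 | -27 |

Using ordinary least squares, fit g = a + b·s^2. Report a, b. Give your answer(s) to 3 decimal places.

a = -1.239, b = -1.049

Entries of AᵀA: Σ1 = 6, Σs^2 = 52, Σs^2·s^2 = 964.
For Aᵀg: Σg = -62, Σs^2·g = -1076.
Normal equations: [[6, 52]; [52, 964]]·[a, b]ᵀ = [-62, -1076]ᵀ.
Determinant 6·964 − 52² = 3080.
a = ((-62)·964 − 52·(-1076))/3080 = -477/385; b = (6·(-1076) − 52·(-62))/3080 = -404/385.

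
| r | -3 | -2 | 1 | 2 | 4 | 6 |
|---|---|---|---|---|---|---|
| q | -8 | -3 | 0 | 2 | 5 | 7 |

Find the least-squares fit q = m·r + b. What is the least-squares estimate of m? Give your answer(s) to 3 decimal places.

The normal system AᵀA·[m, b]ᵀ = Aᵀq is [[70, 8]; [8, 6]]·[m, b]ᵀ = [96, 3]ᵀ.
Δ = 70·6 − 8² = 356.
m = (96·6 − 8·3)/356 = 138/89; b = (70·3 − 8·96)/356 = -279/178.

m = 1.551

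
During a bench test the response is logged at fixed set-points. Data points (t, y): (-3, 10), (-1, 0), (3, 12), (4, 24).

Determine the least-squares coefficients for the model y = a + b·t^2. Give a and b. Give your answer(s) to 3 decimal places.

a = -2.430, b = 1.592

XᵀX·[a, b]ᵀ = Xᵀy reads: 4·a + 35·b = 46;  35·a + 419·b = 582.
Determinant 4·419 − 35² = 451.
a = (46·419 − 35·582)/451 = -1096/451; b = (4·582 − 35·46)/451 = 718/451.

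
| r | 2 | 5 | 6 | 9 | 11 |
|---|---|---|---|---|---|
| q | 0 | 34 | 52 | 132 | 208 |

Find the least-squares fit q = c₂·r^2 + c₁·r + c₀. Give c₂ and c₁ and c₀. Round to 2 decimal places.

The normal equations are: 23139·c₂ + 2409·c₁ + 267·c₀ = 38582;  2409·c₂ + 267·c₁ + 33·c₀ = 3958;  267·c₂ + 33·c₁ + 5·c₀ = 426.
Inverting the 3×3 Gram matrix, [c₂, c₁, c₀]ᵀ = [7817/3876, -12451/3876, -22/17]ᵀ.

c₂ = 2.02, c₁ = -3.21, c₀ = -1.29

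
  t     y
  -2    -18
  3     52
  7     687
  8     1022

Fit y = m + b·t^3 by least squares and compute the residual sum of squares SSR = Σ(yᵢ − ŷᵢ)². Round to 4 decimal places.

Entries of MᵀM: Σ1 = 4, Σt^3 = 874, Σt^3·t^3 = 380586.
For Mᵀy: Σy = 1743, Σt^3·y = 760453.
So MᵀM·[m, b]ᵀ = Mᵀy: [[4, 874]; [874, 380586]]·[m, b]ᵀ = [1743, 760453]ᵀ.
Determinant 4·380586 − 874² = 758468.
m = (1743·380586 − 874·760453)/758468 = -318631/189617; b = (4·760453 − 874·1743)/758468 = 759215/379234.
Residuals: -57615/189617, -141375/379234, 760275/379234, -251835/189617; SSR = 2280825/379234.

SSR = 6.0143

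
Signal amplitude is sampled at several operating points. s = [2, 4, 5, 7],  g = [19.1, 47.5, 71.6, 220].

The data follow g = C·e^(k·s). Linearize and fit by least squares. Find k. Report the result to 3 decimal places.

k = 0.486

Linearized form: ln g = k·s + ln C. From the 4 transformed points,
XᵀX = [[94.0000, 18.0000]; [18.0000, 4]], rhs = [80.4532, 16.4751]ᵀ  (here Σs = 18.0000, Σ(s)² = 94.0000, Σln g = 16.4751, Σs·ln g = 80.4532).
Slope k = (n·Σs·ln g − Σs·Σln g)/(n·Σ(s)² − (Σs)²) = (4·80.4532 − 18.0000·16.4751)/52.0000 = 0.48577; ln C = (Σln g − k·Σs)/n = 1.93281.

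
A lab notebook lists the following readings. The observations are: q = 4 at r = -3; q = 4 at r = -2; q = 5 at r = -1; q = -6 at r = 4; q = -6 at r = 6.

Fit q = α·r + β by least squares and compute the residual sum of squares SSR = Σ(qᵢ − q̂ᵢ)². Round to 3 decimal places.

SSR = 11.576

Sums needed: Σr·r = 66, Σr = 4, Σ1 = 5.
For Mᵀq: Σr·q = -85, Σq = 1.
MᵀM·[α, β]ᵀ = Mᵀq becomes [[66, 4]; [4, 5]]·[α, β]ᵀ = [-85, 1]ᵀ.
Determinant 66·5 − 4² = 314.
α = ((-85)·5 − 4·1)/314 = -429/314; β = (66·1 − 4·(-85))/314 = 203/157.
Residuals: -437/314, -4/157, 735/314, -287/157, 142/157; SSR = 3635/314.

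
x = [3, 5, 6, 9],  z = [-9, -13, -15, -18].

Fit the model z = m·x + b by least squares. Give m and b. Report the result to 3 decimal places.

From the data, Σx·x = 151, Σx = 23, Σ1 = 4.
Moment sums: Σx·z = -344, Σz = -55.
det = 151·4 − 23² = 75.
m = ((-344)·4 − 23·(-55))/75 = -37/25; b = (151·(-55) − 23·(-344))/75 = -131/25.

m = -1.480, b = -5.240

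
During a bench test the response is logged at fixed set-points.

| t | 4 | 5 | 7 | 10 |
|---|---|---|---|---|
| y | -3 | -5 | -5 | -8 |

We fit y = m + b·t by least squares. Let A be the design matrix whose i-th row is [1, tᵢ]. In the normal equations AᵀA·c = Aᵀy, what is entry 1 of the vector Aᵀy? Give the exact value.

Entry 1 ↔ basis 1, so (Aᵀy)_{1} = Σᵢ yᵢ = (1)·(-3) + (1)·(-5) + (1)·(-5) + (1)·(-8) = -21.

-21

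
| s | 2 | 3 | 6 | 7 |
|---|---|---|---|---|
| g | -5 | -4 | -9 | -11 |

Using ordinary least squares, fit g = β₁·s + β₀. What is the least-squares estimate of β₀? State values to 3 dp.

MᵀM·[β₁, β₀]ᵀ = Mᵀg reads: 98·β₁ + 18·β₀ = -153;  18·β₁ + 4·β₀ = -29.
det = 98·4 − 18² = 68.
β₁ = ((-153)·4 − 18·(-29))/68 = -45/34; β₀ = (98·(-29) − 18·(-153))/68 = -22/17.

β₀ = -1.294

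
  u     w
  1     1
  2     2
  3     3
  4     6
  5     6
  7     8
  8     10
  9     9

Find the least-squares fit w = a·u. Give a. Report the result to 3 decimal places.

a = 1.145

Entries of XᵀX: Σu·u = 249.
Moment sums: Σu·w = 285.
So XᵀX·[a]ᵀ = Xᵀw: [[249]]·[a]ᵀ = [285]ᵀ.
a = 285/249 = 1.14458.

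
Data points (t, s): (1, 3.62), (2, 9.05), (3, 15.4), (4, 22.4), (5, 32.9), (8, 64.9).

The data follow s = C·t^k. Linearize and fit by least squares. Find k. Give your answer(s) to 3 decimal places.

k = 1.383

Linearized form: ln s = k·ln t + ln C. From the 6 transformed points,
AᵀA = [[10.5236, 6.8669]; [6.8669, 6]], rhs = [23.1406, 16.9990]ᵀ  (here Σln t = 6.8669, Σ(ln t)² = 10.5236, Σln s = 16.9990, Σln t·ln s = 23.1406).
Δ = 10.5236·6 − (6.8669)² = 15.9867; k = (23.1406·6 − 6.8669·16.9990)/15.9867 = 1.38321, ln C = (10.5236·16.9990 − 6.8669·23.1406)/15.9867 = 1.25010.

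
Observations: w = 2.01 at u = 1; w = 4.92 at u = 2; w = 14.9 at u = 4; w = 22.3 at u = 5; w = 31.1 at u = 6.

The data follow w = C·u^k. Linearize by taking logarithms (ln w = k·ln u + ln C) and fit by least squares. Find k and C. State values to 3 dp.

k = 1.531, C = 1.875

With ln wᵢ as the transformed response and ln uᵢ as the regressor:
Over the data: Σln u = 5.4806, Σ(ln u)² = 8.2030, Σln w = 11.5346, Σln u·ln w = 16.0046.
Normal system: [[8.2030, 5.4806]; [5.4806, 5]]·[k, ln C]ᵀ = [16.0046, 11.5346]ᵀ.
Slope k = (n·Σln u·ln w − Σln u·Σln w)/(n·Σ(ln u)² − (Σln u)²) = (5·16.0046 − 5.4806·11.5346)/10.9774 = 1.53095; ln C = (Σln w − k·Σln u)/n = 0.62880, so C = exp(0.62880) = 1.87536.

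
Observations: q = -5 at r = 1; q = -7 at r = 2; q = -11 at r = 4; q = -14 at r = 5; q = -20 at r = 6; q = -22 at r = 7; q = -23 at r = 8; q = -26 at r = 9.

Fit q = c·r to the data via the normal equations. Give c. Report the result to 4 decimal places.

c = -2.9891

XᵀX·[c]ᵀ = Xᵀq reads: 276·c = -825.
c = (-825)/276 = -2.98913.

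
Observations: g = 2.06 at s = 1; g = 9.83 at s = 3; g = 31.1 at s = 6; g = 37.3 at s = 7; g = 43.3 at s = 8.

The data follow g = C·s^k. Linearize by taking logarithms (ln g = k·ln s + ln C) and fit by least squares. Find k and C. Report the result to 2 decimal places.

k = 1.49, C = 2.02

Taking logs, ln g = k·ln s + ln C, so regress ln g on ln s.
Σln s = 6.9157, Σ(ln s)² = 12.5280, Σln g = 13.8325, Σln s·ln g = 23.5473.
Equations: 12.5280·k + 6.9157·ln C = 23.5473;  6.9157·k + 5·ln C = 13.8325.
Δ = 12.5280·5 − (6.9157)² = 14.8127; k = (23.5473·5 − 6.9157·13.8325)/14.8127 = 1.49027, ln C = (12.5280·13.8325 − 6.9157·23.5473)/14.8127 = 0.70524, so C = exp(0.70524) = 2.02433.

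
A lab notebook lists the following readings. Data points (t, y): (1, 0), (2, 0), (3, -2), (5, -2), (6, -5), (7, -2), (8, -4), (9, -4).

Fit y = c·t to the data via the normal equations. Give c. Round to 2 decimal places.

Entries of MᵀM: Σt·t = 269.
Moment sums: Σt·y = -128.
Normal equations: [[269]]·[c]ᵀ = [-128]ᵀ.
c = (-128)/269 = -0.475836.

c = -0.48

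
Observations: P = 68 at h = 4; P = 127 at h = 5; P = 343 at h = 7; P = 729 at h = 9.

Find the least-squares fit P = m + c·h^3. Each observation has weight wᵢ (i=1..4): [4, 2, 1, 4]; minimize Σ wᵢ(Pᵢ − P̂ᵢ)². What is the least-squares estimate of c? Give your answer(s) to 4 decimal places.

c = 0.9947

Forming AᵀWA = [[11, 3765]; [3765, 2291047]] and AᵀWP = [3785, 2292571]ᵀ gives AᵀWA·[m, c]ᵀ = AᵀWP.
Eliminating c: 2291047·(row 1) − 3765·(row 2) gives 11026292·m = 2291047·3785 − 3765·2292571 = 40083080, so m = 10020770/2756573.
Then c = (2292571 − 3765·(10020770/2756573))/2291047 = 2741939/2756573.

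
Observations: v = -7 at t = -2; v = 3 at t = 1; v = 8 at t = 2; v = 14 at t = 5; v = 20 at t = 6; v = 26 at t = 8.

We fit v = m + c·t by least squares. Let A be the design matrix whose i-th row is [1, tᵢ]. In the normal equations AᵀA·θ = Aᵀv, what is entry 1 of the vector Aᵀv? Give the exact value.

Entry 1 ↔ basis 1, so (Aᵀv)_{1} = Σᵢ vᵢ = (1)·(-7) + (1)·(3) + (1)·(8) + (1)·(14) + (1)·(20) + (1)·(26) = 64.

64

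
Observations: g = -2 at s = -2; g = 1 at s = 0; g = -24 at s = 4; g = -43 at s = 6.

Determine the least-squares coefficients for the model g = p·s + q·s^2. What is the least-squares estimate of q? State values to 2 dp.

q = -0.97

AᵀA·[p, q]ᵀ = Aᵀg reads: 56·p + 272·q = -350;  272·p + 1568·q = -1940.
Eliminating q: 1568·(row 1) − 272·(row 2) gives 13824·p = 1568·(-350) − 272·(-1940) = -21120, so p = -55/36.
Then q = ((-1940) − 272·(-55/36))/1568 = -35/36.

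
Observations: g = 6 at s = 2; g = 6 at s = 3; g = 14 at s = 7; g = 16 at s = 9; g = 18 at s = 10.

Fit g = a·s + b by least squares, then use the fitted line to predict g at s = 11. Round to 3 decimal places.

ĝ = 19.559

Compute the Gram sums: Σs·s = 243, Σs = 31, Σ1 = 5.
Moment sums: Σs·g = 452, Σg = 60.
Normal equations: [[243, 31]; [31, 5]]·[a, b]ᵀ = [452, 60]ᵀ.
det = 243·5 − 31² = 254.
a = (452·5 − 31·60)/254 = 200/127; b = (243·60 − 31·452)/254 = 284/127.
At s = 11: ĝ = (200/127)·(11) + (284/127)·(1) = 2484/127.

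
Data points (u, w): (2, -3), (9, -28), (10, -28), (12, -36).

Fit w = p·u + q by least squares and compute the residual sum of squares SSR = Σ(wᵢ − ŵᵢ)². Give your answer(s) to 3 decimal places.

SSR = 5.489

Forming AᵀA = [[329, 33]; [33, 4]] and Aᵀw = [-970, -95]ᵀ gives AᵀA·[p, q]ᵀ = Aᵀw.
Δ = 329·4 − 33² = 227.
p = ((-970)·4 − 33·(-95))/227 = -745/227; q = (329·(-95) − 33·(-970))/227 = 755/227.
Residuals: 54/227, -406/227, 339/227, 13/227; SSR = 1246/227.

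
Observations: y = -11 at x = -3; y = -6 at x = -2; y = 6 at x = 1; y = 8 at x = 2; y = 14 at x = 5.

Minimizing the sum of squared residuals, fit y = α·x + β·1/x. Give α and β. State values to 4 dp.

Normal-equation sums: Σx·x = 43, Σx·1/x = 5, Σ1/x·1/x = 743/450.
Right-hand side: Σx·y = 137, Σ1/x·y = 292/15.
Normal equations: [[43, 5]; [5, 743/450]]·[α, β]ᵀ = [137, 292/15]ᵀ.
Eliminating β: (743/450)·(row 1) − 5·(row 2) gives (20699/450)·α = (743/450)·137 − 5·(292/15) = 57991/450, so α = 57991/20699.
Then β = ((292/15) − 5·(57991/20699))/(743/450) = 68430/20699.

α = 2.8016, β = 3.3060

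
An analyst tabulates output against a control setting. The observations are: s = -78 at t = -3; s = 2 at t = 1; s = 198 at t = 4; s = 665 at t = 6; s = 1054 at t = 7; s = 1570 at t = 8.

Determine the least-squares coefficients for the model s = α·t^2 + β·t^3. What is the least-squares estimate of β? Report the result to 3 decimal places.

β = 3.025

Entries of XᵀX: Σt^2·t^2 = 8131, Σt^2·t^3 = 58133, Σt^3·t^3 = 431275.
Right-hand side: Σt^2·s = 178534, Σt^3·s = 1323782.
Normal equations: [[8131, 58133]; [58133, 431275]]·[α, β]ᵀ = [178534, 1323782]ᵀ.
Determinant 8131·431275 − 58133² = 127251336.
α = (178534·431275 − 58133·1323782)/127251336 = 3485987/10604278; β = (8131·1323782 − 58133·178534)/127251336 = 32079535/10604278.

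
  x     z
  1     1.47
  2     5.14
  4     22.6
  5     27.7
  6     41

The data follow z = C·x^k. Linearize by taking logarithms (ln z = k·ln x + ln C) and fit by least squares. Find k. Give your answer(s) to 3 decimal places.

With ln zᵢ as the transformed response and ln xᵢ as the regressor:
AᵀA = [[8.2030, 5.4806]; [5.4806, 5]], rhs = [17.4566, 12.1753]ᵀ  (here Σln x = 5.4806, Σ(ln x)² = 8.2030, Σln z = 12.1753, Σln x·ln z = 17.4566).
Slope k = (n·Σln x·ln z − Σln x·Σln z)/(n·Σ(ln x)² − (Σln x)²) = (5·17.4566 − 5.4806·12.1753)/10.9774 = 1.87245; ln C = (Σln z − k·Σln x)/n = 0.38260.

k = 1.872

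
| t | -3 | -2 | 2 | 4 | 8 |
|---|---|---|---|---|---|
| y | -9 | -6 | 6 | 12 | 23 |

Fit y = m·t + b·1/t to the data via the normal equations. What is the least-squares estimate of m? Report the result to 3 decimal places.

m = 2.883

AᵀA·[m, b]ᵀ = Aᵀy reads: 97·m + 5·b = 283;  5·m + (397/576)·b = 119/8.
Δ = 97·(397/576) − 5² = 24109/576.
m = (283·(397/576) − 5·(119/8))/(24109/576) = 69511/24109; b = (97·(119/8) − 5·283)/(24109/576) = 16056/24109.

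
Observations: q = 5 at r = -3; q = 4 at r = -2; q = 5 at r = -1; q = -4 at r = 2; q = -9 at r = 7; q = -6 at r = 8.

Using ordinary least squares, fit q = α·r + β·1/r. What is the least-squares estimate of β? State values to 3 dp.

From the data, Σr·r = 131, Σr·1/r = 6, Σ1/r·1/r = 46489/28224.
For Mᵀq: Σr·q = -147, Σ1/r·q = -1067/84.
Eliminating β: (46489/28224)·(row 1) − 6·(row 2) gives (5073995/28224)·α = (46489/28224)·(-147) − 6·(-1067/84) = -222991/1344, so α = -4682811/5073995.
Then β = ((-1067/84) − 6·(-4682811/5073995))/(46489/28224) = -22071504/5073995.

β = -4.350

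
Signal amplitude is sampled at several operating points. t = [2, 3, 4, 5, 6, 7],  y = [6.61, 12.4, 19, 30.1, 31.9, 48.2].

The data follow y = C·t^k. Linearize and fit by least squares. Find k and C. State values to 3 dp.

k = 1.545, C = 2.272

Let Y = ln y. Fitting Y = k·ln t + ln C by least squares:
Σln t = 8.5252, Σ(ln t)² = 13.1965, Σln y = 18.0932, Σln t·ln y = 27.3815.
Equations: 13.1965·k + 8.5252·ln C = 27.3815;  8.5252·k + 6·ln C = 18.0932.
Δ = 13.1965·6 − (8.5252)² = 6.5005; k = (27.3815·6 − 8.5252·18.0932)/6.5005 = 1.54476, ln C = (13.1965·18.0932 − 8.5252·27.3815)/6.5005 = 0.82065, so C = exp(0.82065) = 2.27198.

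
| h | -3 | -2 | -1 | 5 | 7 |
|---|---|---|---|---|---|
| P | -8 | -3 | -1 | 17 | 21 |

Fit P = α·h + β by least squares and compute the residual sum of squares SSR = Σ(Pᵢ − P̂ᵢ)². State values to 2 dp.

SSR = 3.81

Normal-equation sums: Σh·h = 88, Σh = 6, Σ1 = 5.
Moment sums: Σh·P = 263, ΣP = 26.
So XᵀX·[α, β]ᵀ = XᵀP: [[88, 6]; [6, 5]]·[α, β]ᵀ = [263, 26]ᵀ.
Determinant 88·5 − 6² = 404.
α = (263·5 − 6·26)/404 = 1159/404; β = (88·26 − 6·263)/404 = 355/202.
Residuals: -465/404, 99/101, 45/404, 363/404, -339/404; SSR = 1539/404.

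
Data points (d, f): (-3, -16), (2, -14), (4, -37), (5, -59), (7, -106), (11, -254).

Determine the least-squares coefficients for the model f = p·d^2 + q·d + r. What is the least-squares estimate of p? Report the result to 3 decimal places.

p = -1.965

Normal-equation sums: Σd^2·d^2 = 18020, Σd^2·d = 1844, Σd^2 = 224, Σd·d = 224, Σd = 26, Σ1 = 6.
For Mᵀf: Σd^2·f = -38195, Σd·f = -3959, Σf = -486.
Normal equations: [[18020, 1844, 224]; [1844, 224, 26]; [224, 26, 6]]·[p, q, r]ᵀ = [-38195, -3959, -486]ᵀ.
Solving the 3×3 system (Gaussian elimination) gives p = -307029/156236, q = -47979/39059, r = -90266/39059.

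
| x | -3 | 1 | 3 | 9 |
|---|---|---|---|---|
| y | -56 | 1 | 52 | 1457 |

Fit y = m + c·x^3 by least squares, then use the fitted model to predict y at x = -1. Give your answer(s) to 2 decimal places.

The normal equations are: 4·m + 730·c = 1454;  730·m + 532900·c = 1065070.
Eliminating c: 532900·(row 1) − 730·(row 2) gives 1598700·m = 532900·1454 − 730·1065070 = -2664500, so m = -5/3.
Then c = (1065070 − 730·(-5/3))/532900 = 2191/1095.
At x = -1: ŷ = (-5/3)·(1) + (2191/1095)·(-1) = -4016/1095.

ŷ = -3.67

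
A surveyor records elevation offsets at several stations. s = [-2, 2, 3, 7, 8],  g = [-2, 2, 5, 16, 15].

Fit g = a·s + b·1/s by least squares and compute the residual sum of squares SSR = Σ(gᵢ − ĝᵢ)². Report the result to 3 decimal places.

Entries of MᵀM: Σs·s = 130, Σs·1/s = 5, Σ1/s·1/s = 18265/28224.
Moment sums: Σs·g = 255, Σ1/s·g = 1315/168.
So MᵀM·[a, b]ᵀ = Mᵀg: [[130, 5]; [5, 18265/28224]]·[a, b]ᵀ = [255, 1315/168]ᵀ.
Determinant 130·(18265/28224) − 5² = 834425/14112.
a = (255·(18265/28224) − 5·(1315/168))/(834425/14112) = 142119/66754; b = (130·(1315/168) − 5·255)/(834425/14112) = -145320/33377.
Residuals: 2705/33377, -2705/33377, 4293/66754, 114751/66754, -49656/33377; SSR = 346161/66754.

SSR = 5.186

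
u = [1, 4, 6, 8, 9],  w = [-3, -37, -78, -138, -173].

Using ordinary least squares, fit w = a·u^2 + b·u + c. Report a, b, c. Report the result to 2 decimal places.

a = -2.03, b = -0.90, c = -0.21

From the data, Σu^2·u^2 = 12210, Σu^2·u = 1522, Σu^2 = 198, Σu·u = 198, Σu = 28, Σ1 = 5.
Right-hand side: Σu^2·w = -26248, Σu·w = -3280, Σw = -429.
Normal equations: [[12210, 1522, 198]; [1522, 198, 28]; [198, 28, 5]]·[a, b, c]ᵀ = [-26248, -3280, -429]ᵀ.
Row-reducing yields a = -23589/11596, b = -10429/11596, c = -1205/5798.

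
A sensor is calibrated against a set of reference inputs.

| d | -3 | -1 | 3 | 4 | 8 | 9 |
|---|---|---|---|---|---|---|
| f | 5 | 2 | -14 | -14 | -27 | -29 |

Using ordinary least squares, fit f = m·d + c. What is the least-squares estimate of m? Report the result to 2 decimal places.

m = -2.96

Compute the Gram sums: Σd·d = 180, Σd = 20, Σ1 = 6.
Moment sums: Σd·f = -592, Σf = -77.
det = 180·6 − 20² = 680.
m = ((-592)·6 − 20·(-77))/680 = -503/170; c = (180·(-77) − 20·(-592))/680 = -101/34.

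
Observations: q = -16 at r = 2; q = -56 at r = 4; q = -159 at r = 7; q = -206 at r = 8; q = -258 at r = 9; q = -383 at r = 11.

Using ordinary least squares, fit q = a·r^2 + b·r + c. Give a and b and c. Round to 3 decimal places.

a = -3.037, b = -1.212, c = -1.827

Sums needed: Σr^2·r^2 = 27971, Σr^2·r = 2987, Σr^2 = 335, Σr·r = 335, Σr = 41, Σ1 = 6.
And Σr^2·q = -89176, Σr·q = -9552, Σq = -1078.
Solving the 3×3 system (Gaussian elimination) gives a = -96389/31740, b = -38473/31740, c = -9667/5290.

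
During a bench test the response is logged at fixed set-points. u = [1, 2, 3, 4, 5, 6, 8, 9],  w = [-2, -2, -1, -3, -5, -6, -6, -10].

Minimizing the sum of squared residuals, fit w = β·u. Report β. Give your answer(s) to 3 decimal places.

β = -0.932

Sums needed: Σu·u = 236.
Right-hand side: Σu·w = -220.
So AᵀA·[β]ᵀ = Aᵀw: [[236]]·[β]ᵀ = [-220]ᵀ.
Hence β = -220 / 236 ≈ -0.932203.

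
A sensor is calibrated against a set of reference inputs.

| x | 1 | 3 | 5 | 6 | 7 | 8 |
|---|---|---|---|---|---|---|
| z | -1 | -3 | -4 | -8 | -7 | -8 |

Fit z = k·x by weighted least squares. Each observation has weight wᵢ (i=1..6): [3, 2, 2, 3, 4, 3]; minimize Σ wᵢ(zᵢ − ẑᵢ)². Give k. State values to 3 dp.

Entries of AᵀWA: Σwᵢ·x·x = 567.
Moment sums: Σwᵢ·x·z = -593.
So AᵀWA·[k]ᵀ = AᵀWz: [[567]]·[k]ᵀ = [-593]ᵀ.
k = (-593)/567 = -1.04586.

k = -1.046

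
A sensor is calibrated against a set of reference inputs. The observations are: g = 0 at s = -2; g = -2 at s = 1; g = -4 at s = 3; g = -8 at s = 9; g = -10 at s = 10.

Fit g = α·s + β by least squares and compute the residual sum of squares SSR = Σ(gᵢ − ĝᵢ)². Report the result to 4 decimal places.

SSR = 0.8315

With design matrix A, AᵀA = [[195, 21]; [21, 5]] and Aᵀg = [-186, -24]ᵀ.
Δ = 195·5 − 21² = 534.
α = ((-186)·5 − 21·(-24))/534 = -71/89; β = (195·(-24) − 21·(-186))/534 = -129/89.
Residuals: -13/89, 22/89, -14/89, 56/89, -51/89; SSR = 74/89.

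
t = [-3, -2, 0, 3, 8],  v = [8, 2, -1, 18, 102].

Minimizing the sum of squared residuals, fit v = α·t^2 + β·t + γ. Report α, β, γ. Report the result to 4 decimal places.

With design matrix A, AᵀA = [[4274, 504, 86]; [504, 86, 6]; [86, 6, 5]] and Aᵀv = [6770, 842, 129]ᵀ.
Solving the 3×3 system (Gaussian elimination) gives α = 14858/10641, β = 5742/3547, γ = -1691/10641.

α = 1.3963, β = 1.6188, γ = -0.1589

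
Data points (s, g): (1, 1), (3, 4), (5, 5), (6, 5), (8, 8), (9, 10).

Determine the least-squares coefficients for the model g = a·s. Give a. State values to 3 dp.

a = 1.028

Sums needed: Σs·s = 216.
Right-hand side: Σs·g = 222.
a = 222/216 = 1.02778.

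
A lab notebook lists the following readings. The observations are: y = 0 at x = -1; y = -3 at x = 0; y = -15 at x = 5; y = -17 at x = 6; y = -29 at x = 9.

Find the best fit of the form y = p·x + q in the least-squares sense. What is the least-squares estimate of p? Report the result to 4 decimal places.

p = -2.7514

Setting ∂/∂p … = 0 gives: 143·p + 19·q = -438;  19·p + 5·q = -64.
det = 143·5 − 19² = 354.
p = ((-438)·5 − 19·(-64))/354 = -487/177; q = (143·(-64) − 19·(-438))/354 = -415/177.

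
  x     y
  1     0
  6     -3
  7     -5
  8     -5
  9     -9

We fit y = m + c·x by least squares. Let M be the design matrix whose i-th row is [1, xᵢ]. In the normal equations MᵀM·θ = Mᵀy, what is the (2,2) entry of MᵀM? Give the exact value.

Row 2 ↔ basis x, column 2 ↔ basis x, so (MᵀM)_{2,2} = Σᵢ (x)·(x) = (1)·(1) + (6)·(6) + (7)·(7) + (8)·(8) + (9)·(9) = 231.

231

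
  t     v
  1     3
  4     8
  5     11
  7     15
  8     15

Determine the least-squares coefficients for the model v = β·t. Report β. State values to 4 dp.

Setting ∂/∂β … = 0 gives: 155·β = 315.
(Σt·t = 155, Σt·v = 315.)
Hence β = 315 / 155 ≈ 2.03226.

β = 2.0323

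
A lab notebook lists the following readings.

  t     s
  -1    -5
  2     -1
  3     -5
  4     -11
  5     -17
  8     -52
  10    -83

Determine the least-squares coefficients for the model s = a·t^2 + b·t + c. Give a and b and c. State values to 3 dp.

Forming MᵀM = [[15075, 1735, 219]; [1735, 219, 31]; [219, 31, 7]] and Mᵀs = [-12283, -1387, -174]ᵀ gives MᵀM·[a, b, c]ᵀ = Mᵀs.
Inverting the 3×3 Gram matrix, [a, b, c]ᵀ = [-2935/2912, 5515/2912, -89/52]ᵀ.

a = -1.008, b = 1.894, c = -1.712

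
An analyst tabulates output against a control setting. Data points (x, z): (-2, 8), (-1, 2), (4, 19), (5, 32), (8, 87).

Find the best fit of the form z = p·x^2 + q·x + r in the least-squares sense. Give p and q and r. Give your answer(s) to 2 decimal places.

Compute the Gram sums: Σx^2·x^2 = 4994, Σx^2·x = 692, Σx^2 = 110, Σx·x = 110, Σx = 14, Σ1 = 5.
For Aᵀz: Σx^2·z = 6706, Σx·z = 914, Σz = 148.
Normal equations: [[4994, 692, 110]; [692, 110, 14]; [110, 14, 5]]·[p, q, r]ᵀ = [6706, 914, 148]ᵀ.
Inverting the 3×3 Gram matrix, [p, q, r]ᵀ = [21839/14493, -5393/4831, -6164/14493]ᵀ.

p = 1.51, q = -1.12, r = -0.43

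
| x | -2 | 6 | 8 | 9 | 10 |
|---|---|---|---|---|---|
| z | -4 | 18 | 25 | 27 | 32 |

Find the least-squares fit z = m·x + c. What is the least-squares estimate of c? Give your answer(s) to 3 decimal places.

c = 1.468

Sums needed: Σx·x = 285, Σx = 31, Σ1 = 5.
And Σx·z = 879, Σz = 98.
Determinant 285·5 − 31² = 464.
m = (879·5 − 31·98)/464 = 1357/464; c = (285·98 − 31·879)/464 = 681/464.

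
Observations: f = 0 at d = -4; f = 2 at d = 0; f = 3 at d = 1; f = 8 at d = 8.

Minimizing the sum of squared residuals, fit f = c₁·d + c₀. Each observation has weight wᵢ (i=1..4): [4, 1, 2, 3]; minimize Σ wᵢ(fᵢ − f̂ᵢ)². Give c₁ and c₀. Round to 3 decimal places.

Compute the Gram sums: Σwᵢ·d·d = 258, Σwᵢ·d = 10, Σwᵢ·1 = 10.
Right-hand side: Σwᵢ·d·f = 198, Σwᵢ·f = 32.
So AᵀWA·[c₁, c₀]ᵀ = AᵀWf: [[258, 10]; [10, 10]]·[c₁, c₀]ᵀ = [198, 32]ᵀ.
Determinant 258·10 − 10² = 2480.
c₁ = (198·10 − 10·32)/2480 = 83/124; c₀ = (258·32 − 10·198)/2480 = 1569/620.

c₁ = 0.669, c₀ = 2.531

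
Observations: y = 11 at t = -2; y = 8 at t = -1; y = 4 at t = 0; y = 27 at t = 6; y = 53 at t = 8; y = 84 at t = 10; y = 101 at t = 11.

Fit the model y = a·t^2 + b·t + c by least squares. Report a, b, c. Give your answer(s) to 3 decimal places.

a = 0.971, b = -1.805, c = 4.163

Sums needed: Σt^2·t^2 = 30050, Σt^2·t = 3050, Σt^2 = 326, Σt·t = 326, Σt = 32, Σ1 = 7.
Right-hand side: Σt^2·y = 25037, Σt·y = 2507, Σy = 288.
Inverting the 3×3 Gram matrix, [a, b, c]ᵀ = [8471/8722, -7872/4361, 18157/4361]ᵀ.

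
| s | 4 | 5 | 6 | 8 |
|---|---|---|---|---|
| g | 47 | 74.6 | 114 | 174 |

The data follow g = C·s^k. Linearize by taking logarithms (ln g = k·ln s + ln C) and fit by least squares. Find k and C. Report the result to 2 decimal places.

With ln gᵢ as the transformed response and ln sᵢ as the regressor:
AᵀA = [[12.0466, 6.8669]; [6.8669, 4]], rhs = [31.4916, 18.0575]ᵀ  (here Σln s = 6.8669, Σ(ln s)² = 12.0466, Σln g = 18.0575, Σln s·ln g = 31.4916).
Slope k = (n·Σln s·ln g − Σln s·Σln g)/(n·Σ(ln s)² − (Σln s)²) = (4·31.4916 − 6.8669·18.0575)/1.0316 = 1.90648; ln C = (Σln g − k·Σln s)/n = 1.24147, so C = exp(1.24147) = 3.46069.

k = 1.91, C = 3.46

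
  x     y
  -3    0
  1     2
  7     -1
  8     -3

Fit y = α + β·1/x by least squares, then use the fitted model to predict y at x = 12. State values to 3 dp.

ŷ = -0.815

Forming AᵀA = [[4, 157/168]; [157/168, 32377/28224]] and Aᵀy = [-2, 83/56]ᵀ gives AᵀA·[α, β]ᵀ = Aᵀy.
Eliminating β: (32377/28224)·(row 1) − (157/168)·(row 2) gives (11651/3136)·α = (32377/28224)·(-2) − (157/168)·(83/56) = -103847/28224, so α = -103847/104859.
Then β = ((83/56) − (157/168)·(-103847/104859))/(32377/28224) = 73360/34953.
At x = 12: ŷ = (-103847/104859)·(1) + (73360/34953)·(1/12) = -85507/104859.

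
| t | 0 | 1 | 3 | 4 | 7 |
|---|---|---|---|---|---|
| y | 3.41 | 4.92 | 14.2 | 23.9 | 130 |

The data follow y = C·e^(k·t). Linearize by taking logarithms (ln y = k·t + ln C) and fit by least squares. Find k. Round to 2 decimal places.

With ln yᵢ as the transformed response and tᵢ as the regressor:
AᵀA = [[75.0000, 15.0000]; [15.0000, 5]], rhs = [56.3213, 13.5147]ᵀ  (here Σt = 15.0000, Σ(t)² = 75.0000, Σln y = 13.5147, Σt·ln y = 56.3213).
Solving (det = 150.0000): k = 0.52591, ln C = 1.12521.

k = 0.53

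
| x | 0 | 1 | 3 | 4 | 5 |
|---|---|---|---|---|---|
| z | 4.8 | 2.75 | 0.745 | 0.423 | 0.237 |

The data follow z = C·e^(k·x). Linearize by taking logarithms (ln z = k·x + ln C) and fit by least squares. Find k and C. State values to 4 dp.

Let Y = ln z. Fitting Y = k·x + ln C by least squares:
XᵀX = [[51.0000, 13.0000]; [13.0000, 5]], rhs = [-10.5115, -0.0142]ᵀ  (here Σx = 13.0000, Σ(x)² = 51.0000, Σln z = -0.0142, Σx·ln z = -10.5115).
Solving (det = 86.0000): k = -0.60898, ln C = 1.58051, so C = exp(1.58051) = 4.85744.

k = -0.6090, C = 4.8574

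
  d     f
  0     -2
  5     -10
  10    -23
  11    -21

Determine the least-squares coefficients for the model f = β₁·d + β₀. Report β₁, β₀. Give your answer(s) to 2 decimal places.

β₁ = -1.91, β₀ = -1.59

Forming MᵀM = [[246, 26]; [26, 4]] and Mᵀf = [-511, -56]ᵀ gives MᵀM·[β₁, β₀]ᵀ = Mᵀf.
det = 246·4 − 26² = 308.
β₁ = ((-511)·4 − 26·(-56))/308 = -21/11; β₀ = (246·(-56) − 26·(-511))/308 = -35/22.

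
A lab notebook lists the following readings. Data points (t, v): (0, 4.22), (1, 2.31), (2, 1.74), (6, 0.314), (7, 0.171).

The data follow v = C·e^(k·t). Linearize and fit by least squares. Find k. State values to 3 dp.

k = -0.440

Linearized form: ln v = k·t + ln C. From the 5 transformed points,
AᵀA = [[90.0000, 16.0000]; [16.0000, 5]], rhs = [-17.3678, -0.0935]ᵀ  (here Σt = 16.0000, Σ(t)² = 90.0000, Σln v = -0.0935, Σt·ln v = -17.3678).
Solving (det = 194.0000): k = -0.43991, ln C = 1.38903.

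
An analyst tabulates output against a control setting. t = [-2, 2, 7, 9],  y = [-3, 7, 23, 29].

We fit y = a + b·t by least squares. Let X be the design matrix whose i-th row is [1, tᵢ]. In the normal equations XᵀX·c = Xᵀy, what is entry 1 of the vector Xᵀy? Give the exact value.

56

Entry 1 ↔ basis 1, so (Xᵀy)_{1} = Σᵢ yᵢ = (1)·(-3) + (1)·(7) + (1)·(23) + (1)·(29) = 56.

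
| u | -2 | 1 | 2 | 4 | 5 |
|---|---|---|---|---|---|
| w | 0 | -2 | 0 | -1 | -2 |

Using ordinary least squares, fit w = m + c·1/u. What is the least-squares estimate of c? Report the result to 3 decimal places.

c = -1.015

The normal system XᵀX·[m, c]ᵀ = Xᵀw is [[5, 29/20]; [29/20, 641/400]]·[m, c]ᵀ = [-5, -53/20]ᵀ.
Δ = 5·(641/400) − (29/20)² = 591/100.
m = ((-5)·(641/400) − (29/20)·(-53/20))/(591/100) = -139/197; c = (5·(-53/20) − (29/20)·(-5))/(591/100) = -200/197.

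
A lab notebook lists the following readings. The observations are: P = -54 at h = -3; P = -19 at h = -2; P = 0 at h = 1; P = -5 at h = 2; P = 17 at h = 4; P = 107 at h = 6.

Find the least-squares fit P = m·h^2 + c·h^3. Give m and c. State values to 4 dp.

Sums needed: Σh^2·h^2 = 1666, Σh^2·h^3 = 8558, Σh^3·h^3 = 51610.
For XᵀP: Σh^2·P = 3542, Σh^3·P = 25770.
det = 1666·51610 − 8558² = 12742896.
m = (3542·51610 − 8558·25770)/12742896 = -2358565/796431; c = (1666·25770 − 8558·3542)/12742896 = 788774/796431.

m = -2.9614, c = 0.9904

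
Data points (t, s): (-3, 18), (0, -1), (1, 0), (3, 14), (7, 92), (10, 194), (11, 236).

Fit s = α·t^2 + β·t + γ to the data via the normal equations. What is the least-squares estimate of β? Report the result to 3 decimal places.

From the data, Σt^2·t^2 = 27205, Σt^2·t = 2675, Σt^2 = 289, Σt·t = 289, Σt = 29, Σ1 = 7.
And Σt^2·s = 52752, Σt·s = 5168, Σs = 553.
Inverting the 3×3 Gram matrix, [α, β, γ]ᵀ = [934489/461286, -318541/461286, -409891/230643]ᵀ.

β = -0.691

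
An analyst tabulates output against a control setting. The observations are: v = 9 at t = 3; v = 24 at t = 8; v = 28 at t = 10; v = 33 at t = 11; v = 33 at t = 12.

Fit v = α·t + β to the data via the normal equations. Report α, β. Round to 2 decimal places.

Setting ∂/∂α … = 0 gives: 438·α + 44·β = 1258;  44·α + 5·β = 127.
Δ = 438·5 − 44² = 254.
α = (1258·5 − 44·127)/254 = 351/127; β = (438·127 − 44·1258)/254 = 137/127.

α = 2.76, β = 1.08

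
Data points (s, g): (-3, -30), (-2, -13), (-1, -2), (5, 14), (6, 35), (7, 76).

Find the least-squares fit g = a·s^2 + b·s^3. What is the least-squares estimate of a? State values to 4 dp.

Sums needed: Σs^2·s^2 = 4420, Σs^2·s^3 = 27432, Σs^3·s^3 = 180724.
For Aᵀg: Σs^2·g = 5010, Σs^3·g = 36294.
Normal equations: [[4420, 27432]; [27432, 180724]]·[a, b]ᵀ = [5010, 36294]ᵀ.
Δ = 4420·180724 − 27432² = 46285456.
a = (5010·180724 − 27432·36294)/46285456 = -11273721/5785682; b = (4420·36294 − 27432·5010)/46285456 = 2873145/5785682.

a = -1.9486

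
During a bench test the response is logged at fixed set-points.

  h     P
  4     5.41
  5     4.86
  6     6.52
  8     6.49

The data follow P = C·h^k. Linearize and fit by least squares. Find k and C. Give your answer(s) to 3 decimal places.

Let Y = ln P. Fitting Y = k·ln h + ln C by least squares:
AᵀA = [[12.0466, 6.8669]; [6.8669, 4]], rhs = [12.1334, 7.0144]ᵀ  (here Σln h = 6.8669, Σ(ln h)² = 12.0466, Σln P = 7.0144, Σln h·ln P = 12.1334).
Solving (det = 1.0316): k = 0.35489, ln C = 1.14435, so C = exp(1.14435) = 3.14040.

k = 0.355, C = 3.140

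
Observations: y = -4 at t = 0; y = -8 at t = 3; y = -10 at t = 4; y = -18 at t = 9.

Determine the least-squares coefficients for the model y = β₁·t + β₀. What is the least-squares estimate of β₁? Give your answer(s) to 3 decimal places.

β₁ = -1.571

MᵀM·[β₁, β₀]ᵀ = Mᵀy reads: 106·β₁ + 16·β₀ = -226;  16·β₁ + 4·β₀ = -40.
(Σt·t = 106, Σt = 16, Σ1 = 4, Σt·y = -226, Σy = -40.)
Determinant 106·4 − 16² = 168.
β₁ = ((-226)·4 − 16·(-40))/168 = -11/7; β₀ = (106·(-40) − 16·(-226))/168 = -26/7.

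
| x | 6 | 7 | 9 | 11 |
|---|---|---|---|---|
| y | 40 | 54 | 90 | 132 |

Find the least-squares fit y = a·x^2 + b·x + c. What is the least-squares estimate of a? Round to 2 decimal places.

a = 0.92

Entries of MᵀM: Σx^2·x^2 = 24899, Σx^2·x = 2619, Σx^2 = 287, Σx·x = 287, Σx = 33, Σ1 = 4.
Right-hand side: Σx^2·y = 27348, Σx·y = 2880, Σy = 316.
Inverting the 3×3 Gram matrix, [a, b, c]ᵀ = [365/398, 1149/398, -2113/199]ᵀ.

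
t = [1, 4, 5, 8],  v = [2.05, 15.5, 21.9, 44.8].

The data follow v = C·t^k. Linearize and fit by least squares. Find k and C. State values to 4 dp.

Taking logs, ln v = k·ln t + ln C, so regress ln v on ln t.
Σln t = 5.0752, Σ(ln t)² = 8.8362, Σln v = 10.3474, Σln t·ln v = 16.6736.
Normal system: [[8.8362, 5.0752]; [5.0752, 4]]·[k, ln C]ᵀ = [16.6736, 10.3474]ᵀ.
Δ = 8.8362·4 − (5.0752)² = 9.5873; k = (16.6736·4 − 5.0752·10.3474)/9.5873 = 1.47900, ln C = (8.8362·10.3474 − 5.0752·16.6736)/9.5873 = 0.71030, so C = exp(0.71030) = 2.03461.

k = 1.4790, C = 2.0346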